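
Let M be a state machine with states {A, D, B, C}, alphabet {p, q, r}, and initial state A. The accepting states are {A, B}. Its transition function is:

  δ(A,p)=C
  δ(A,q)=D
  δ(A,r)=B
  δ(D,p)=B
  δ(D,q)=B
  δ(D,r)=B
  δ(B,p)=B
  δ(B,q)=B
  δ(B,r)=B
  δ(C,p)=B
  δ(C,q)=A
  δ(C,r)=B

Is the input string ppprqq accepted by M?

Yes

A → C → B → B → B → B → B
End state B is accepting.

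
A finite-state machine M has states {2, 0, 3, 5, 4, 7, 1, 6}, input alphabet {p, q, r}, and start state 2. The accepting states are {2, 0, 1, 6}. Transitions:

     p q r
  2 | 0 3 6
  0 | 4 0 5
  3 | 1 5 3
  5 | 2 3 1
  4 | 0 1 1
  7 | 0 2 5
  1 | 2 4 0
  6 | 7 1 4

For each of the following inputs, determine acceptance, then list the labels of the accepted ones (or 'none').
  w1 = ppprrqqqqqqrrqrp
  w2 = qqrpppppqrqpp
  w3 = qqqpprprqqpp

w1:
  start at 2
  read 'p': 2 → 0
  read 'p': 0 → 4
  read 'p': 4 → 0
  read 'r': 0 → 5
  read 'r': 5 → 1
  read 'q': 1 → 4
  read 'q': 4 → 1
  read 'q': 1 → 4
  read 'q': 4 → 1
  read 'q': 1 → 4
  read 'q': 4 → 1
  read 'r': 1 → 0
  read 'r': 0 → 5
  read 'q': 5 → 3
  read 'r': 3 → 3
  read 'p': 3 → 1
  end 1, accepted
w2:
  start at 2
  read 'q': 2 → 3
  read 'q': 3 → 5
  read 'r': 5 → 1
  read 'p': 1 → 2
  read 'p': 2 → 0
  read 'p': 0 → 4
  read 'p': 4 → 0
  read 'p': 0 → 4
  read 'q': 4 → 1
  read 'r': 1 → 0
  read 'q': 0 → 0
  read 'p': 0 → 4
  read 'p': 4 → 0
  end 0, accepted
w3:
  start at 2
  read 'q': 2 → 3
  read 'q': 3 → 5
  read 'q': 5 → 3
  read 'p': 3 → 1
  read 'p': 1 → 2
  read 'r': 2 → 6
  read 'p': 6 → 7
  read 'r': 7 → 5
  read 'q': 5 → 3
  read 'q': 3 → 5
  read 'p': 5 → 2
  read 'p': 2 → 0
  end 0, accepted

w1, w2, w3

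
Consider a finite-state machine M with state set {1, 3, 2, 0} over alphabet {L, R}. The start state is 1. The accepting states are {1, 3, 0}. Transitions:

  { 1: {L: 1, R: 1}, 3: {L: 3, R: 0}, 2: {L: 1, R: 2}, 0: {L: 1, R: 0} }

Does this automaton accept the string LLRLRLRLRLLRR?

Yes

start at 1
read 'L': 1 → 1
read 'L': 1 → 1
read 'R': 1 → 1
read 'L': 1 → 1
read 'R': 1 → 1
read 'L': 1 → 1
read 'R': 1 → 1
read 'L': 1 → 1
read 'R': 1 → 1
read 'L': 1 → 1
read 'L': 1 → 1
read 'R': 1 → 1
read 'R': 1 → 1
End state 1 is accepting.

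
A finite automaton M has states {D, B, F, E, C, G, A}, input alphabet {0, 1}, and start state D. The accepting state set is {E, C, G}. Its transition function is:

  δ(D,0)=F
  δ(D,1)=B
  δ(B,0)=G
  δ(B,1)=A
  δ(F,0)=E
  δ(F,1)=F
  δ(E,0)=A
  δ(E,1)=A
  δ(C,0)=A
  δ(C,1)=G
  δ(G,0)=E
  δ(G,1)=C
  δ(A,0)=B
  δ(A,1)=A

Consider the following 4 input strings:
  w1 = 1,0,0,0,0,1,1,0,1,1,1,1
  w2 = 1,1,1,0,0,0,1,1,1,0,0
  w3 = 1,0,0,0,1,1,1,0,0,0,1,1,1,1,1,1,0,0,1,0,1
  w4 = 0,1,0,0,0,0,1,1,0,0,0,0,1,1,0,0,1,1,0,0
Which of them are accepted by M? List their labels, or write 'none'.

w2, w4

w1: Trace: D -1-> B -0-> G -0-> E -0-> A -0-> B -1-> A -1-> A -0-> B -1-> A -1-> A -1-> A -1-> A  → end A, rejected
w2: Trace: D -1-> B -1-> A -1-> A -0-> B -0-> G -0-> E -1-> A -1-> A -1-> A -0-> B -0-> G  → end G, accepted
w3: Trace: D -1-> B -0-> G -0-> E -0-> A -1-> A -1-> A -1-> A -0-> B -0-> G -0-> E -1-> A -1-> A -1-> A -1-> A -1-> A -1-> A -0-> B -0-> G -1-> C -0-> A -1-> A  → end A, rejected
w4: Trace: D -0-> F -1-> F -0-> E -0-> A -0-> B -0-> G -1-> C -1-> G -0-> E -0-> A -0-> B -0-> G -1-> C -1-> G -0-> E -0-> A -1-> A -1-> A -0-> B -0-> G  → end G, accepted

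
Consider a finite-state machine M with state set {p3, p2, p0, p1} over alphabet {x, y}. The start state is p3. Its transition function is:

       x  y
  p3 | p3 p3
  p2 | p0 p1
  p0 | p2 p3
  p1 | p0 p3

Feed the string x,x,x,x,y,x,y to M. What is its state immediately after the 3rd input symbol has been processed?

start at p3
read 'x': p3 → p3
read 'x': p3 → p3
read 'x': p3 → p3
After 3 symbols: p3.

p3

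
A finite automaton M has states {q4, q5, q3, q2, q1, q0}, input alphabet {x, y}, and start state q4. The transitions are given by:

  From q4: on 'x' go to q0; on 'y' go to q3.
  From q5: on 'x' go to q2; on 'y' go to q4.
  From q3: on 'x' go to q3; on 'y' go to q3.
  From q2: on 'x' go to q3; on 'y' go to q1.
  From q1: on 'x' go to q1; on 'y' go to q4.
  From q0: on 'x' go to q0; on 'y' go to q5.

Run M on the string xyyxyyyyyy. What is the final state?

q3

Trace: q4 -x-> q0 -y-> q5 -y-> q4 -x-> q0 -y-> q5 -y-> q4 -y-> q3 -y-> q3 -y-> q3 -y-> q3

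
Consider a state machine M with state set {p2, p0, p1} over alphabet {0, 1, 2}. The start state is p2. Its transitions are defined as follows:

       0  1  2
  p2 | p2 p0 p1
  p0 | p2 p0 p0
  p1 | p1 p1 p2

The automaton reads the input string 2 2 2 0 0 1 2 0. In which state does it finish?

p2 → p1 → p2 → p1 → p1 → p1 → p1 → p2 → p2

p2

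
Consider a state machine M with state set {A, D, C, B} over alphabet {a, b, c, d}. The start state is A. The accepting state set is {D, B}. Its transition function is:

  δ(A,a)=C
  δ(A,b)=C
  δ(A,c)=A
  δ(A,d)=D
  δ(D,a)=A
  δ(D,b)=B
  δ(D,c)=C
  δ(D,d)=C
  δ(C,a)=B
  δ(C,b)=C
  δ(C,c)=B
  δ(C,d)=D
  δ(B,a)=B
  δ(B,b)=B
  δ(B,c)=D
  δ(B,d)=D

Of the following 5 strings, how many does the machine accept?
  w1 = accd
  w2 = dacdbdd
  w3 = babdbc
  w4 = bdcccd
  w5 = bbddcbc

w1:
  start at A
  read 'a': A → C
  read 'c': C → B
  read 'c': B → D
  read 'd': D → C
  end C, rejected
w2:
  start at A
  read 'd': A → D
  read 'a': D → A
  read 'c': A → A
  read 'd': A → D
  read 'b': D → B
  read 'd': B → D
  read 'd': D → C
  end C, rejected
w3:
  start at A
  read 'b': A → C
  read 'a': C → B
  read 'b': B → B
  read 'd': B → D
  read 'b': D → B
  read 'c': B → D
  end D, accepted
w4:
  start at A
  read 'b': A → C
  read 'd': C → D
  read 'c': D → C
  read 'c': C → B
  read 'c': B → D
  read 'd': D → C
  end C, rejected
w5:
  start at A
  read 'b': A → C
  read 'b': C → C
  read 'd': C → D
  read 'd': D → C
  read 'c': C → B
  read 'b': B → B
  read 'c': B → D
  end D, accepted

2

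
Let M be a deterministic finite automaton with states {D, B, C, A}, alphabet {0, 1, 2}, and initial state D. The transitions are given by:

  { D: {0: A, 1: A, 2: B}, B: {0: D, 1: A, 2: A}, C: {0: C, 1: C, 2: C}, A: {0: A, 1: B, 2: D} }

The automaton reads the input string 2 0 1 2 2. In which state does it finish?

D → B → D → A → D → B

B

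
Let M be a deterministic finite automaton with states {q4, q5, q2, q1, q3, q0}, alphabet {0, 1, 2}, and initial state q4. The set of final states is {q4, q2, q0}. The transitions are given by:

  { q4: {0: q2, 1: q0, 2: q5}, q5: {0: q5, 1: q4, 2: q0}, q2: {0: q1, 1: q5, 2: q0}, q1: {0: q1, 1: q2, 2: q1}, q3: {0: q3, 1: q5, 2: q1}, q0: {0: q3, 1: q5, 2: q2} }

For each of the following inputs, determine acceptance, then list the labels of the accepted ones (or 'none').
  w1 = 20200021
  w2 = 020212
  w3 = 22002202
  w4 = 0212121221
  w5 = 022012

w1, w2, w5

w1:
  start at q4
  read '2': q4 → q5
  read '0': q5 → q5
  read '2': q5 → q0
  read '0': q0 → q3
  read '0': q3 → q3
  read '0': q3 → q3
  read '2': q3 → q1
  read '1': q1 → q2
  end q2, accepted
w2:
  start at q4
  read '0': q4 → q2
  read '2': q2 → q0
  read '0': q0 → q3
  read '2': q3 → q1
  read '1': q1 → q2
  read '2': q2 → q0
  end q0, accepted
w3:
  start at q4
  read '2': q4 → q5
  read '2': q5 → q0
  read '0': q0 → q3
  read '0': q3 → q3
  read '2': q3 → q1
  read '2': q1 → q1
  read '0': q1 → q1
  read '2': q1 → q1
  end q1, rejected
w4:
  start at q4
  read '0': q4 → q2
  read '2': q2 → q0
  read '1': q0 → q5
  read '2': q5 → q0
  read '1': q0 → q5
  read '2': q5 → q0
  read '1': q0 → q5
  read '2': q5 → q0
  read '2': q0 → q2
  read '1': q2 → q5
  end q5, rejected
w5:
  start at q4
  read '0': q4 → q2
  read '2': q2 → q0
  read '2': q0 → q2
  read '0': q2 → q1
  read '1': q1 → q2
  read '2': q2 → q0
  end q0, accepted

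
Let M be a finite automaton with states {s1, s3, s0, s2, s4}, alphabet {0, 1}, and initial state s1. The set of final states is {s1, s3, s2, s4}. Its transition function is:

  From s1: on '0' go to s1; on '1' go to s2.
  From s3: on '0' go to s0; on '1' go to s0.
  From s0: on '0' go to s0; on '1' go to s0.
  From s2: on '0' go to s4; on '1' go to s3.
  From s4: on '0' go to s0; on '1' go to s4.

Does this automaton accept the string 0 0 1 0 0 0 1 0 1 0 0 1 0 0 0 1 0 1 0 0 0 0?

No

Trace: s1 -0-> s1 -0-> s1 -1-> s2 -0-> s4 -0-> s0 -0-> s0 -1-> s0 -0-> s0 -1-> s0 -0-> s0 -0-> s0 -1-> s0 -0-> s0 -0-> s0 -0-> s0 -1-> s0 -0-> s0 -1-> s0 -0-> s0 -0-> s0 -0-> s0 -0-> s0
End state s0 is not accepting.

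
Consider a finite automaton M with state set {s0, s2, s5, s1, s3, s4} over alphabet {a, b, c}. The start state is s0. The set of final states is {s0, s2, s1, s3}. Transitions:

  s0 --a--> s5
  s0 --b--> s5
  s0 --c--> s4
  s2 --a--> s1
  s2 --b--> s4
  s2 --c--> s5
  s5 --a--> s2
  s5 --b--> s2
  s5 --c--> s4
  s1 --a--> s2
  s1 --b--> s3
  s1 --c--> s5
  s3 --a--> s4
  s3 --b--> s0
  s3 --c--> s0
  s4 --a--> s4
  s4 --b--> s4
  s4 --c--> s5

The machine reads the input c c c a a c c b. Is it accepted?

Trace: s0 -c-> s4 -c-> s5 -c-> s4 -a-> s4 -a-> s4 -c-> s5 -c-> s4 -b-> s4
End state s4 is not accepting.

No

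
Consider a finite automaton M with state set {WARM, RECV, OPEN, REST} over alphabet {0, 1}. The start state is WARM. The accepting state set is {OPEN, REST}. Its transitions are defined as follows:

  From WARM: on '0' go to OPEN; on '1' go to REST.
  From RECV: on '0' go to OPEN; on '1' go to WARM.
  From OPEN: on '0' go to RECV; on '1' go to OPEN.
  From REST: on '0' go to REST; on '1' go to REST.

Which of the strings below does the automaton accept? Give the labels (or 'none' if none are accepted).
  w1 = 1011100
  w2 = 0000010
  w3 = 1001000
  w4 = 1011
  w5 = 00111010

w1, w3, w4, w5

w1: Trace: WARM -1-> REST -0-> REST -1-> REST -1-> REST -1-> REST -0-> REST -0-> REST  → end REST, accepted
w2: Trace: WARM -0-> OPEN -0-> RECV -0-> OPEN -0-> RECV -0-> OPEN -1-> OPEN -0-> RECV  → end RECV, rejected
w3: Trace: WARM -1-> REST -0-> REST -0-> REST -1-> REST -0-> REST -0-> REST -0-> REST  → end REST, accepted
w4: Trace: WARM -1-> REST -0-> REST -1-> REST -1-> REST  → end REST, accepted
w5: Trace: WARM -0-> OPEN -0-> RECV -1-> WARM -1-> REST -1-> REST -0-> REST -1-> REST -0-> REST  → end REST, accepted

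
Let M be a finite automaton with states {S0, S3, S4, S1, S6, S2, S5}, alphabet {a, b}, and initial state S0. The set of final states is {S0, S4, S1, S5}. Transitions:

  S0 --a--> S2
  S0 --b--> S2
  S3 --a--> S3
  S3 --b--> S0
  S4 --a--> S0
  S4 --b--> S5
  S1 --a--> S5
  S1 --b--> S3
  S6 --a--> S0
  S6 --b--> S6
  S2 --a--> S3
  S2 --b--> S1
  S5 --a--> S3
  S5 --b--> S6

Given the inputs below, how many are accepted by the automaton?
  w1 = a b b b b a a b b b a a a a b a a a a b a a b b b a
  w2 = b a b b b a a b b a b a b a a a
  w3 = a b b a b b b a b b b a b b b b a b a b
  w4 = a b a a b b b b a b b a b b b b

1

w1: S0 → S2 → S1 → S3 → S0 → S2 → S3 → S3 → S0 → S2 → S1 → S5 → S3 → S3 → S3 → S0 → S2 → S3 → S3 → S3 → S0 → S2 → S3 → S0 → S2 → S1 → S5  → end S5, accepted
w2: S0 → S2 → S3 → S0 → S2 → S1 → S5 → S3 → S0 → S2 → S3 → S0 → S2 → S1 → S5 → S3 → S3  → end S3, rejected
w3: S0 → S2 → S1 → S3 → S3 → S0 → S2 → S1 → S5 → S6 → S6 → S6 → S0 → S2 → S1 → S3 → S0 → S2 → S1 → S5 → S6  → end S6, rejected
w4: S0 → S2 → S1 → S5 → S3 → S0 → S2 → S1 → S3 → S3 → S0 → S2 → S3 → S0 → S2 → S1 → S3  → end S3, rejected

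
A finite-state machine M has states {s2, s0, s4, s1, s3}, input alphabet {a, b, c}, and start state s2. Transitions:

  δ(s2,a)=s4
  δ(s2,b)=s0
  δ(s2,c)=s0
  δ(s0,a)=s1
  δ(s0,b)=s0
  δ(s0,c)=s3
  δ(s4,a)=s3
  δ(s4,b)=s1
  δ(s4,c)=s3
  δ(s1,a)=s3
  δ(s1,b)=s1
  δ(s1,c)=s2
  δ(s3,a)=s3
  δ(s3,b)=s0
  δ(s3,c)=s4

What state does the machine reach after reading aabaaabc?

s2 → s4 → s3 → s0 → s1 → s3 → s3 → s0 → s3

s3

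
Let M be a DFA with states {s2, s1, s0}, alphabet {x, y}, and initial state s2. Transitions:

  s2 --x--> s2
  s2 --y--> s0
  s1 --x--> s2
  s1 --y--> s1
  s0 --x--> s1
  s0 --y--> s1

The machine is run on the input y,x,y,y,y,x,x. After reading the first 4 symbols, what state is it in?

s1

Trace: s2 -y-> s0 -x-> s1 -y-> s1 -y-> s1
After 4 symbols: s1.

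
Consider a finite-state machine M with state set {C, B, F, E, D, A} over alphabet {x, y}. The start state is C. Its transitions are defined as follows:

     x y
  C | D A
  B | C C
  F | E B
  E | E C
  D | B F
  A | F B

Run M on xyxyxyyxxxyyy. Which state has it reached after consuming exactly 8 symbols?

Trace: C -x-> D -y-> F -x-> E -y-> C -x-> D -y-> F -y-> B -x-> C
After 8 symbols: C.

C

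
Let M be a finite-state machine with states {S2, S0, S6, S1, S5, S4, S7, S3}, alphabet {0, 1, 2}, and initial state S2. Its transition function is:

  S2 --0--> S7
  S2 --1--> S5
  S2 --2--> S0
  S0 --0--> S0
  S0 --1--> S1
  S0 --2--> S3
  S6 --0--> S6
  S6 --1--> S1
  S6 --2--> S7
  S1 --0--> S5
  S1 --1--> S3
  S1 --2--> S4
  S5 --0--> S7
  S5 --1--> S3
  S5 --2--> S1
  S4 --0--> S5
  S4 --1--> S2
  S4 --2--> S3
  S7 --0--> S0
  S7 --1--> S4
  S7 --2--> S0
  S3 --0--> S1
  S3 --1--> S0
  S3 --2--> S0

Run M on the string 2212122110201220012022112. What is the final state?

start at S2
read '2': S2 → S0
read '2': S0 → S3
read '1': S3 → S0
read '2': S0 → S3
read '1': S3 → S0
read '2': S0 → S3
read '2': S3 → S0
read '1': S0 → S1
read '1': S1 → S3
read '0': S3 → S1
read '2': S1 → S4
read '0': S4 → S5
read '1': S5 → S3
read '2': S3 → S0
read '2': S0 → S3
read '0': S3 → S1
read '0': S1 → S5
read '1': S5 → S3
read '2': S3 → S0
read '0': S0 → S0
read '2': S0 → S3
read '2': S3 → S0
read '1': S0 → S1
read '1': S1 → S3
read '2': S3 → S0

S0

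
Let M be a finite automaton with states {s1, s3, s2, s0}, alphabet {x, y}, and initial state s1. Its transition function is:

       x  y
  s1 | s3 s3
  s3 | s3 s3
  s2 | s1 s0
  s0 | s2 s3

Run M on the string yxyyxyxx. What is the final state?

s3

s1 → s3 → s3 → s3 → s3 → s3 → s3 → s3 → s3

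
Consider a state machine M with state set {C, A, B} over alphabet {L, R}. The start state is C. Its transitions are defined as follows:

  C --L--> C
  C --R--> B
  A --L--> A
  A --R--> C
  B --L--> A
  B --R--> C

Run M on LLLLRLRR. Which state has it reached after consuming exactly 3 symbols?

C

start at C
read 'L': C → C
read 'L': C → C
read 'L': C → C
After 3 symbols: C.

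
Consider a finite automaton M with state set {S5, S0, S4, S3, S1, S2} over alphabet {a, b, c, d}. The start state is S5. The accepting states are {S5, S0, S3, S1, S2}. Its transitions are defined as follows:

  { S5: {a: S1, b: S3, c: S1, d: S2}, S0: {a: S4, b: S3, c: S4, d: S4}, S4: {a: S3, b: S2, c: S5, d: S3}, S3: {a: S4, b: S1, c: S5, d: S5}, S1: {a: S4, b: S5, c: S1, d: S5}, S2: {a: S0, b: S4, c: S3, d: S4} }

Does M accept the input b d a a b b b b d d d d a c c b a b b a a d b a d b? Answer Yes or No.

start at S5
read 'b': S5 → S3
read 'd': S3 → S5
read 'a': S5 → S1
read 'a': S1 → S4
read 'b': S4 → S2
read 'b': S2 → S4
read 'b': S4 → S2
read 'b': S2 → S4
read 'd': S4 → S3
read 'd': S3 → S5
read 'd': S5 → S2
read 'd': S2 → S4
read 'a': S4 → S3
read 'c': S3 → S5
read 'c': S5 → S1
read 'b': S1 → S5
read 'a': S5 → S1
read 'b': S1 → S5
read 'b': S5 → S3
read 'a': S3 → S4
read 'a': S4 → S3
read 'd': S3 → S5
read 'b': S5 → S3
read 'a': S3 → S4
read 'd': S4 → S3
read 'b': S3 → S1
End state S1 is accepting.

Yes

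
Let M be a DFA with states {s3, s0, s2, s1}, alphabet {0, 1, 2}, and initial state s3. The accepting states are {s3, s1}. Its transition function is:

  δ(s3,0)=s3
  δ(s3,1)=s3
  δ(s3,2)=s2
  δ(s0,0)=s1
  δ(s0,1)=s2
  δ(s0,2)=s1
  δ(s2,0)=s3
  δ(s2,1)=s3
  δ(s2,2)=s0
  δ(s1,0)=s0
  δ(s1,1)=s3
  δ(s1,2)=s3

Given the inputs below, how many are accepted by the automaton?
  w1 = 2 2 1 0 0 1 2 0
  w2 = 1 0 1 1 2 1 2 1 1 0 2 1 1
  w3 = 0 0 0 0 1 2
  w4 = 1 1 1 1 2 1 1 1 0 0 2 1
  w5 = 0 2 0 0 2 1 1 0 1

4

w1: s3 → s2 → s0 → s2 → s3 → s3 → s3 → s2 → s3  → end s3, accepted
w2: s3 → s3 → s3 → s3 → s3 → s2 → s3 → s2 → s3 → s3 → s3 → s2 → s3 → s3  → end s3, accepted
w3: s3 → s3 → s3 → s3 → s3 → s3 → s2  → end s2, rejected
w4: s3 → s3 → s3 → s3 → s3 → s2 → s3 → s3 → s3 → s3 → s3 → s2 → s3  → end s3, accepted
w5: s3 → s3 → s2 → s3 → s3 → s2 → s3 → s3 → s3 → s3  → end s3, accepted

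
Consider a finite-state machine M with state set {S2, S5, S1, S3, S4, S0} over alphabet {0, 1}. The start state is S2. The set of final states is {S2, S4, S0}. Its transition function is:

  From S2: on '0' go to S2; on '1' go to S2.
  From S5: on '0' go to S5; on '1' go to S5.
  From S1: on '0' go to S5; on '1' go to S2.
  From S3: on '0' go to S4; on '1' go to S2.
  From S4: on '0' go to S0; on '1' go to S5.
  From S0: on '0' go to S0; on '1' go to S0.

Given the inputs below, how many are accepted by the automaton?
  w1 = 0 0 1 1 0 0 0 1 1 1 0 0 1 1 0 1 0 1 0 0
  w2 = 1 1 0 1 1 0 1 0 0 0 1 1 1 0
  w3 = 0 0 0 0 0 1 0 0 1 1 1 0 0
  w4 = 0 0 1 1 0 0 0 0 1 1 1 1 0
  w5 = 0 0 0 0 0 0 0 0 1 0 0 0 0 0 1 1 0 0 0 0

w1: S2 → S2 → S2 → S2 → S2 → S2 → S2 → S2 → S2 → S2 → S2 → S2 → S2 → S2 → S2 → S2 → S2 → S2 → S2 → S2 → S2  → end S2, accepted
w2: S2 → S2 → S2 → S2 → S2 → S2 → S2 → S2 → S2 → S2 → S2 → S2 → S2 → S2 → S2  → end S2, accepted
w3: S2 → S2 → S2 → S2 → S2 → S2 → S2 → S2 → S2 → S2 → S2 → S2 → S2 → S2  → end S2, accepted
w4: S2 → S2 → S2 → S2 → S2 → S2 → S2 → S2 → S2 → S2 → S2 → S2 → S2 → S2  → end S2, accepted
w5: S2 → S2 → S2 → S2 → S2 → S2 → S2 → S2 → S2 → S2 → S2 → S2 → S2 → S2 → S2 → S2 → S2 → S2 → S2 → S2 → S2  → end S2, accepted

5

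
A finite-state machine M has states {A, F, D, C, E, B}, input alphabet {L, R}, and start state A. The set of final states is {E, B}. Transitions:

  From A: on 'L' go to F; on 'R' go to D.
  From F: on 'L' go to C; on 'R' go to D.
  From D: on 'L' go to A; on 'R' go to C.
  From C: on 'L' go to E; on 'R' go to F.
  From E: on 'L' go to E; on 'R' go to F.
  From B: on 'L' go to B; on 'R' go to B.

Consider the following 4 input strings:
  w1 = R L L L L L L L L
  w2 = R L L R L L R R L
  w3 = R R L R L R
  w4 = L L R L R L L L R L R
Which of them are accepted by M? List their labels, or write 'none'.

w1, w2

w1: Trace: A -R-> D -L-> A -L-> F -L-> C -L-> E -L-> E -L-> E -L-> E -L-> E  → end E, accepted
w2: Trace: A -R-> D -L-> A -L-> F -R-> D -L-> A -L-> F -R-> D -R-> C -L-> E  → end E, accepted
w3: Trace: A -R-> D -R-> C -L-> E -R-> F -L-> C -R-> F  → end F, rejected
w4: Trace: A -L-> F -L-> C -R-> F -L-> C -R-> F -L-> C -L-> E -L-> E -R-> F -L-> C -R-> F  → end F, rejected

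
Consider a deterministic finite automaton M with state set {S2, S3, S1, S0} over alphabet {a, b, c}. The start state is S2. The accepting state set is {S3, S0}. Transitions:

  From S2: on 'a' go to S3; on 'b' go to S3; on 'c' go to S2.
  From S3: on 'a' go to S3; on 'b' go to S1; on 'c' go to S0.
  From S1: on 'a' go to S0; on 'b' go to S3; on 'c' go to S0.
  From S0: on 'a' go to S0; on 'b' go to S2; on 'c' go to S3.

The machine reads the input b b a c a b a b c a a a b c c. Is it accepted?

Yes

start at S2
read 'b': S2 → S3
read 'b': S3 → S1
read 'a': S1 → S0
read 'c': S0 → S3
read 'a': S3 → S3
read 'b': S3 → S1
read 'a': S1 → S0
read 'b': S0 → S2
read 'c': S2 → S2
read 'a': S2 → S3
read 'a': S3 → S3
read 'a': S3 → S3
read 'b': S3 → S1
read 'c': S1 → S0
read 'c': S0 → S3
End state S3 is accepting.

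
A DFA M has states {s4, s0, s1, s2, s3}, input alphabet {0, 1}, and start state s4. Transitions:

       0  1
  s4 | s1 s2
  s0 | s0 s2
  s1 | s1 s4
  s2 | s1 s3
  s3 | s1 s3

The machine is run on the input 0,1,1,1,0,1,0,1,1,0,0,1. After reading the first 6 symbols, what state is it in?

s4

start at s4
read '0': s4 → s1
read '1': s1 → s4
read '1': s4 → s2
read '1': s2 → s3
read '0': s3 → s1
read '1': s1 → s4
After 6 symbols: s4.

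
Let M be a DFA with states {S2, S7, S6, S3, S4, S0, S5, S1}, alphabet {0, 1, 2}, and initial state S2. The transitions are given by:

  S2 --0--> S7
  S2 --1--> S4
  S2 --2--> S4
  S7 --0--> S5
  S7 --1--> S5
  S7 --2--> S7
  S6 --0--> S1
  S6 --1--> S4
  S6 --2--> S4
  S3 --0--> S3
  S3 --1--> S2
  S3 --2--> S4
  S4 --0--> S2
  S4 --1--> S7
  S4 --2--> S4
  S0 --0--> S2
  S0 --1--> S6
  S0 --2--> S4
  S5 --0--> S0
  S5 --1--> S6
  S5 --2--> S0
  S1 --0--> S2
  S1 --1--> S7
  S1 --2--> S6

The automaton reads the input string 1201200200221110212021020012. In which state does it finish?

S2 → S4 → S4 → S2 → S4 → S4 → S2 → S7 → S7 → S5 → S0 → S4 → S4 → S7 → S5 → S6 → S1 → S6 → S4 → S4 → S2 → S4 → S7 → S5 → S0 → S2 → S7 → S5 → S0

S0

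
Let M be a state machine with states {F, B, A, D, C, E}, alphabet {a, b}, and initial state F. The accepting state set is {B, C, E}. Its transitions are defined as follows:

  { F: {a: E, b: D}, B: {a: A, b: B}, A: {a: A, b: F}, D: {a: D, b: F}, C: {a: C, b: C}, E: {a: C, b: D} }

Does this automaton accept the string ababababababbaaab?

F → E → D → D → F → E → D → D → F → E → D → D → F → D → D → D → D → F
End state F is not accepting.

No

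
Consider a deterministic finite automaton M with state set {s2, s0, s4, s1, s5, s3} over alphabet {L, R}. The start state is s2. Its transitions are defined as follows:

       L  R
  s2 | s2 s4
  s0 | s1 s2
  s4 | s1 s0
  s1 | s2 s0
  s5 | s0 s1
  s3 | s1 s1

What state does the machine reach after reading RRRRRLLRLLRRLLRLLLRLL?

start at s2
read 'R': s2 → s4
read 'R': s4 → s0
read 'R': s0 → s2
read 'R': s2 → s4
read 'R': s4 → s0
read 'L': s0 → s1
read 'L': s1 → s2
read 'R': s2 → s4
read 'L': s4 → s1
read 'L': s1 → s2
read 'R': s2 → s4
read 'R': s4 → s0
read 'L': s0 → s1
read 'L': s1 → s2
read 'R': s2 → s4
read 'L': s4 → s1
read 'L': s1 → s2
read 'L': s2 → s2
read 'R': s2 → s4
read 'L': s4 → s1
read 'L': s1 → s2

s2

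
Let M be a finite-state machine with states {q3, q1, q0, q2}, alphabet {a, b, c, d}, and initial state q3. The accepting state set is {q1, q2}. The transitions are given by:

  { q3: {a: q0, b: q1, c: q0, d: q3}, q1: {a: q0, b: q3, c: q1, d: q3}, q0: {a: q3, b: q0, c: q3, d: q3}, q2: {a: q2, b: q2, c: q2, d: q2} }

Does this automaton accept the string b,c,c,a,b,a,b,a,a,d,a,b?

No

Trace: q3 -b-> q1 -c-> q1 -c-> q1 -a-> q0 -b-> q0 -a-> q3 -b-> q1 -a-> q0 -a-> q3 -d-> q3 -a-> q0 -b-> q0
End state q0 is not accepting.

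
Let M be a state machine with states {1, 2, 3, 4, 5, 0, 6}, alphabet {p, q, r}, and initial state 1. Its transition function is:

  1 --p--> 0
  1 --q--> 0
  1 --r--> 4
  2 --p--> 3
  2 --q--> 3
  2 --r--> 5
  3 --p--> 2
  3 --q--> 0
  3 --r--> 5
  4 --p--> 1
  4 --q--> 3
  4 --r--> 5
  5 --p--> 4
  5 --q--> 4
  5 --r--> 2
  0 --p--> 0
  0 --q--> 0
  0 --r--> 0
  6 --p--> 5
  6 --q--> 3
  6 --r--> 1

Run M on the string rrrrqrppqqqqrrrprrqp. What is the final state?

0

start at 1
read 'r': 1 → 4
read 'r': 4 → 5
read 'r': 5 → 2
read 'r': 2 → 5
read 'q': 5 → 4
read 'r': 4 → 5
read 'p': 5 → 4
read 'p': 4 → 1
read 'q': 1 → 0
read 'q': 0 → 0
read 'q': 0 → 0
read 'q': 0 → 0
read 'r': 0 → 0
read 'r': 0 → 0
read 'r': 0 → 0
read 'p': 0 → 0
read 'r': 0 → 0
read 'r': 0 → 0
read 'q': 0 → 0
read 'p': 0 → 0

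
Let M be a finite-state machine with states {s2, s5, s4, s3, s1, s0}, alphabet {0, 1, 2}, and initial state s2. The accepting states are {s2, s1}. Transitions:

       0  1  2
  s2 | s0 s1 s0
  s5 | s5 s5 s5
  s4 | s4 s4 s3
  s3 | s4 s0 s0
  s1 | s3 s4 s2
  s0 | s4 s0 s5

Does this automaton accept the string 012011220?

Trace: s2 -0-> s0 -1-> s0 -2-> s5 -0-> s5 -1-> s5 -1-> s5 -2-> s5 -2-> s5 -0-> s5
End state s5 is not accepting.

No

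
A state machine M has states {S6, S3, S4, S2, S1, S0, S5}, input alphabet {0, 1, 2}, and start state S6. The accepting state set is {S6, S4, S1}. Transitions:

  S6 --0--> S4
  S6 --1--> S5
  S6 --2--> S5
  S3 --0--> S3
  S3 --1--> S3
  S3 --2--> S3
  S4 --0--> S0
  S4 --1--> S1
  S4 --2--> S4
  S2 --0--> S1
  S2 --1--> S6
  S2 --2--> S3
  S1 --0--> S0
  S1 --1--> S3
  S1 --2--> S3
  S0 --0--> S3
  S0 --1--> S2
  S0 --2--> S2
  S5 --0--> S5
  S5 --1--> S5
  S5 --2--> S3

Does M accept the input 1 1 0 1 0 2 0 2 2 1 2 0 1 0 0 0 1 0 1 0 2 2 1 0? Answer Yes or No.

start at S6
read '1': S6 → S5
read '1': S5 → S5
read '0': S5 → S5
read '1': S5 → S5
read '0': S5 → S5
read '2': S5 → S3
read '0': S3 → S3
read '2': S3 → S3
read '2': S3 → S3
read '1': S3 → S3
read '2': S3 → S3
read '0': S3 → S3
read '1': S3 → S3
read '0': S3 → S3
read '0': S3 → S3
read '0': S3 → S3
read '1': S3 → S3
read '0': S3 → S3
read '1': S3 → S3
read '0': S3 → S3
read '2': S3 → S3
read '2': S3 → S3
read '1': S3 → S3
read '0': S3 → S3
End state S3 is not accepting.

No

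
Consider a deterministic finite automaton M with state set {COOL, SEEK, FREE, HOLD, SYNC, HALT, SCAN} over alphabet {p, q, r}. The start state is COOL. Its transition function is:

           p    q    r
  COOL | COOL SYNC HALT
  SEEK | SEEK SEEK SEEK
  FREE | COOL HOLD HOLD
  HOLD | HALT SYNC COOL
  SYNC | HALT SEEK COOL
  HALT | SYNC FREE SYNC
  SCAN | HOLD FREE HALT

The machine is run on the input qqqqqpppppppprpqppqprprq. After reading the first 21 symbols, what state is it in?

SEEK

COOL → SYNC → SEEK → SEEK → SEEK → SEEK → SEEK → SEEK → SEEK → SEEK → SEEK → SEEK → SEEK → SEEK → SEEK → SEEK → SEEK → SEEK → SEEK → SEEK → SEEK → SEEK
After 21 symbols: SEEK.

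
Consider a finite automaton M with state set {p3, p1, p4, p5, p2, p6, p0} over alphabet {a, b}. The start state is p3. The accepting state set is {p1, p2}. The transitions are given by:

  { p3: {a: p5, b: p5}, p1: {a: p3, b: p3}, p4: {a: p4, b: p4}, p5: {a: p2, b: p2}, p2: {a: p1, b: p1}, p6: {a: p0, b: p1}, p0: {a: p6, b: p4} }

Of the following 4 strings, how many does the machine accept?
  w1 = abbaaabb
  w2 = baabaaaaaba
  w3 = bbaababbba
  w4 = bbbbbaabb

2

w1: p3 → p5 → p2 → p1 → p3 → p5 → p2 → p1 → p3  → end p3, rejected
w2: p3 → p5 → p2 → p1 → p3 → p5 → p2 → p1 → p3 → p5 → p2 → p1  → end p1, accepted
w3: p3 → p5 → p2 → p1 → p3 → p5 → p2 → p1 → p3 → p5 → p2  → end p2, accepted
w4: p3 → p5 → p2 → p1 → p3 → p5 → p2 → p1 → p3 → p5  → end p5, rejected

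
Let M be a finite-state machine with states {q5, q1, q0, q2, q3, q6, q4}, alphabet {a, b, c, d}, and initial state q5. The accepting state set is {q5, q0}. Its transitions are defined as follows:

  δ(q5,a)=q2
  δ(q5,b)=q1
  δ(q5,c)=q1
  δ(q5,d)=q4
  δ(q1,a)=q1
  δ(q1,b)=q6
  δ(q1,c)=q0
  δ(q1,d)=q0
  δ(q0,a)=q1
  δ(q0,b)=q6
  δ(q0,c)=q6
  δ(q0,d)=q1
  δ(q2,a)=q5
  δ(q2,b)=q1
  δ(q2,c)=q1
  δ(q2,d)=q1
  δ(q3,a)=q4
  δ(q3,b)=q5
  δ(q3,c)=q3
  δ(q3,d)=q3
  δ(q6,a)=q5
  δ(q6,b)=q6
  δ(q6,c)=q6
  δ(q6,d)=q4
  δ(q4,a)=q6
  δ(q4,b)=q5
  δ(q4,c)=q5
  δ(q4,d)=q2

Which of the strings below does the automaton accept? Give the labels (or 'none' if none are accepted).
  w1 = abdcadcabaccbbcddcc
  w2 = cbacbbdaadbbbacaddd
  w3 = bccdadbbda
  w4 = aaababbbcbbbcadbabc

w1:
  start at q5
  read 'a': q5 → q2
  read 'b': q2 → q1
  read 'd': q1 → q0
  read 'c': q0 → q6
  read 'a': q6 → q5
  read 'd': q5 → q4
  read 'c': q4 → q5
  read 'a': q5 → q2
  read 'b': q2 → q1
  read 'a': q1 → q1
  read 'c': q1 → q0
  read 'c': q0 → q6
  read 'b': q6 → q6
  read 'b': q6 → q6
  read 'c': q6 → q6
  read 'd': q6 → q4
  read 'd': q4 → q2
  read 'c': q2 → q1
  read 'c': q1 → q0
  end q0, accepted
w2:
  start at q5
  read 'c': q5 → q1
  read 'b': q1 → q6
  read 'a': q6 → q5
  read 'c': q5 → q1
  read 'b': q1 → q6
  read 'b': q6 → q6
  read 'd': q6 → q4
  read 'a': q4 → q6
  read 'a': q6 → q5
  read 'd': q5 → q4
  read 'b': q4 → q5
  read 'b': q5 → q1
  read 'b': q1 → q6
  read 'a': q6 → q5
  read 'c': q5 → q1
  read 'a': q1 → q1
  read 'd': q1 → q0
  read 'd': q0 → q1
  read 'd': q1 → q0
  end q0, accepted
w3:
  start at q5
  read 'b': q5 → q1
  read 'c': q1 → q0
  read 'c': q0 → q6
  read 'd': q6 → q4
  read 'a': q4 → q6
  read 'd': q6 → q4
  read 'b': q4 → q5
  read 'b': q5 → q1
  read 'd': q1 → q0
  read 'a': q0 → q1
  end q1, rejected
w4:
  start at q5
  read 'a': q5 → q2
  read 'a': q2 → q5
  read 'a': q5 → q2
  read 'b': q2 → q1
  read 'a': q1 → q1
  read 'b': q1 → q6
  read 'b': q6 → q6
  read 'b': q6 → q6
  read 'c': q6 → q6
  read 'b': q6 → q6
  read 'b': q6 → q6
  read 'b': q6 → q6
  read 'c': q6 → q6
  read 'a': q6 → q5
  read 'd': q5 → q4
  read 'b': q4 → q5
  read 'a': q5 → q2
  read 'b': q2 → q1
  read 'c': q1 → q0
  end q0, accepted

w1, w2, w4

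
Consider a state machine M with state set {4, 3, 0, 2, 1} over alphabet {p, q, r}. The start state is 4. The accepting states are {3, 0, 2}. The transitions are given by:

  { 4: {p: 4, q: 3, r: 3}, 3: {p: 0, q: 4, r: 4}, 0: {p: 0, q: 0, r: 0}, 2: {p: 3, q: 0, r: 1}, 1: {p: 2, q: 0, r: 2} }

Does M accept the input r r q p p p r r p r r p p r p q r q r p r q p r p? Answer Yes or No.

start at 4
read 'r': 4 → 3
read 'r': 3 → 4
read 'q': 4 → 3
read 'p': 3 → 0
read 'p': 0 → 0
read 'p': 0 → 0
read 'r': 0 → 0
read 'r': 0 → 0
read 'p': 0 → 0
read 'r': 0 → 0
read 'r': 0 → 0
read 'p': 0 → 0
read 'p': 0 → 0
read 'r': 0 → 0
read 'p': 0 → 0
read 'q': 0 → 0
read 'r': 0 → 0
read 'q': 0 → 0
read 'r': 0 → 0
read 'p': 0 → 0
read 'r': 0 → 0
read 'q': 0 → 0
read 'p': 0 → 0
read 'r': 0 → 0
read 'p': 0 → 0
End state 0 is accepting.

Yes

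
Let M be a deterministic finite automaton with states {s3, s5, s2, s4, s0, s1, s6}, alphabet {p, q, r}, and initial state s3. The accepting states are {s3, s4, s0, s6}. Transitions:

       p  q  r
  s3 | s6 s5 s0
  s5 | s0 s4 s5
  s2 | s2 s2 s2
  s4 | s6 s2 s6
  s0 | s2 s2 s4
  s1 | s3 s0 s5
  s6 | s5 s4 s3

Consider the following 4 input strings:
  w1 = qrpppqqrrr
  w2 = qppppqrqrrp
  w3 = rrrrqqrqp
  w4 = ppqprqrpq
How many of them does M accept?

w1:
  start at s3
  read 'q': s3 → s5
  read 'r': s5 → s5
  read 'p': s5 → s0
  read 'p': s0 → s2
  read 'p': s2 → s2
  read 'q': s2 → s2
  read 'q': s2 → s2
  read 'r': s2 → s2
  read 'r': s2 → s2
  read 'r': s2 → s2
  end s2, rejected
w2:
  start at s3
  read 'q': s3 → s5
  read 'p': s5 → s0
  read 'p': s0 → s2
  read 'p': s2 → s2
  read 'p': s2 → s2
  read 'q': s2 → s2
  read 'r': s2 → s2
  read 'q': s2 → s2
  read 'r': s2 → s2
  read 'r': s2 → s2
  read 'p': s2 → s2
  end s2, rejected
w3:
  start at s3
  read 'r': s3 → s0
  read 'r': s0 → s4
  read 'r': s4 → s6
  read 'r': s6 → s3
  read 'q': s3 → s5
  read 'q': s5 → s4
  read 'r': s4 → s6
  read 'q': s6 → s4
  read 'p': s4 → s6
  end s6, accepted
w4:
  start at s3
  read 'p': s3 → s6
  read 'p': s6 → s5
  read 'q': s5 → s4
  read 'p': s4 → s6
  read 'r': s6 → s3
  read 'q': s3 → s5
  read 'r': s5 → s5
  read 'p': s5 → s0
  read 'q': s0 → s2
  end s2, rejected

1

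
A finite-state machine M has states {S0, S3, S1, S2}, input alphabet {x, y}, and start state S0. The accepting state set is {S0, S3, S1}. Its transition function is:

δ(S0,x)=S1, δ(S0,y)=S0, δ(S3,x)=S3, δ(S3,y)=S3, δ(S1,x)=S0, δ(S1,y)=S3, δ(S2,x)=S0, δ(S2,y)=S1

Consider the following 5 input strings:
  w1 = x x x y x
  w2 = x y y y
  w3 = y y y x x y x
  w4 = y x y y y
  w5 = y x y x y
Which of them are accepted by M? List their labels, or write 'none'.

w1: S0 → S1 → S0 → S1 → S3 → S3  → end S3, accepted
w2: S0 → S1 → S3 → S3 → S3  → end S3, accepted
w3: S0 → S0 → S0 → S0 → S1 → S0 → S0 → S1  → end S1, accepted
w4: S0 → S0 → S1 → S3 → S3 → S3  → end S3, accepted
w5: S0 → S0 → S1 → S3 → S3 → S3  → end S3, accepted

w1, w2, w3, w4, w5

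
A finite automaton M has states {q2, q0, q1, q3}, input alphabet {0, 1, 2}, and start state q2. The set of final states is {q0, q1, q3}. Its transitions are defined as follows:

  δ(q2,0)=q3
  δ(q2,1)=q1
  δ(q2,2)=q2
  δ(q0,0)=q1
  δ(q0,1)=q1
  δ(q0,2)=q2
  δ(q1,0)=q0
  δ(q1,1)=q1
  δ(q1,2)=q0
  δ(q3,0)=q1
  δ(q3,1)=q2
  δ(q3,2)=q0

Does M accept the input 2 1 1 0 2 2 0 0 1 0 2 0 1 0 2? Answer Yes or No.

Yes

Trace: q2 -2-> q2 -1-> q1 -1-> q1 -0-> q0 -2-> q2 -2-> q2 -0-> q3 -0-> q1 -1-> q1 -0-> q0 -2-> q2 -0-> q3 -1-> q2 -0-> q3 -2-> q0
End state q0 is accepting.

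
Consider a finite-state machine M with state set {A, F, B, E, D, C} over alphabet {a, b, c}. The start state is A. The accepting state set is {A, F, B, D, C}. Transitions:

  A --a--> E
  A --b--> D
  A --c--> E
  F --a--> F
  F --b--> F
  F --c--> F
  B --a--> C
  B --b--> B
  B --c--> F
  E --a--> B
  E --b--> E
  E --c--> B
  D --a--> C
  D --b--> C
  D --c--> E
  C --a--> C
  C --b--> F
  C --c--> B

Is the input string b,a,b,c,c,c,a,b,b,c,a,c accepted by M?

Yes

A → D → C → F → F → F → F → F → F → F → F → F → F
End state F is accepting.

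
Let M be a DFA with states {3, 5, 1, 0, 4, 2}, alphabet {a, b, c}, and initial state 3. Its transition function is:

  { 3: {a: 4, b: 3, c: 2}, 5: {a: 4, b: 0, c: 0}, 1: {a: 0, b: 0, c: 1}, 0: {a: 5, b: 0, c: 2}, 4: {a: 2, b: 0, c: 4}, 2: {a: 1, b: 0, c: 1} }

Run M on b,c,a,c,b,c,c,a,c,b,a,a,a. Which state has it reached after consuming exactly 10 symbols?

3 → 3 → 2 → 1 → 1 → 0 → 2 → 1 → 0 → 2 → 0
After 10 symbols: 0.

0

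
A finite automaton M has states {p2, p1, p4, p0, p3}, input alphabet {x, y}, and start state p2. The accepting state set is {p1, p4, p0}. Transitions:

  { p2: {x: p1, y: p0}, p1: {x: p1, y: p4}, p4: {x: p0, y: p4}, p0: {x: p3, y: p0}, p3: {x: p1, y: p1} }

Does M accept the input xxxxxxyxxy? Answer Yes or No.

Yes

p2 → p1 → p1 → p1 → p1 → p1 → p1 → p4 → p0 → p3 → p1
End state p1 is accepting.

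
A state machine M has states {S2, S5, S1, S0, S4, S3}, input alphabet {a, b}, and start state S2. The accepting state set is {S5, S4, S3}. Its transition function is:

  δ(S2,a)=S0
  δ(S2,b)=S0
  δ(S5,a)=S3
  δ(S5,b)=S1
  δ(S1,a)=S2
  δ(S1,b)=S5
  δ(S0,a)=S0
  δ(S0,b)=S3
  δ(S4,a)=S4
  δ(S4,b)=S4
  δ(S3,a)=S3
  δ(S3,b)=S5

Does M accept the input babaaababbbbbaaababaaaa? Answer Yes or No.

S2 → S0 → S0 → S3 → S3 → S3 → S3 → S5 → S3 → S5 → S1 → S5 → S1 → S5 → S3 → S3 → S3 → S5 → S3 → S5 → S3 → S3 → S3 → S3
End state S3 is accepting.

Yes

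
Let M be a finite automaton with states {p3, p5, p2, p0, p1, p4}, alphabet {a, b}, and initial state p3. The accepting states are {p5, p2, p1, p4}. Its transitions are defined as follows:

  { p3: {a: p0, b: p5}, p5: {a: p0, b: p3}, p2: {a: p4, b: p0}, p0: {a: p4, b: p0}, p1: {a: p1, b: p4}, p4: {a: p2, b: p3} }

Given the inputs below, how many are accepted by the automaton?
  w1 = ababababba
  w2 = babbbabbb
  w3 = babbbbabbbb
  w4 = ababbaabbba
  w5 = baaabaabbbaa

w1:
  start at p3
  read 'a': p3 → p0
  read 'b': p0 → p0
  read 'a': p0 → p4
  read 'b': p4 → p3
  read 'a': p3 → p0
  read 'b': p0 → p0
  read 'a': p0 → p4
  read 'b': p4 → p3
  read 'b': p3 → p5
  read 'a': p5 → p0
  end p0, rejected
w2:
  start at p3
  read 'b': p3 → p5
  read 'a': p5 → p0
  read 'b': p0 → p0
  read 'b': p0 → p0
  read 'b': p0 → p0
  read 'a': p0 → p4
  read 'b': p4 → p3
  read 'b': p3 → p5
  read 'b': p5 → p3
  end p3, rejected
w3:
  start at p3
  read 'b': p3 → p5
  read 'a': p5 → p0
  read 'b': p0 → p0
  read 'b': p0 → p0
  read 'b': p0 → p0
  read 'b': p0 → p0
  read 'a': p0 → p4
  read 'b': p4 → p3
  read 'b': p3 → p5
  read 'b': p5 → p3
  read 'b': p3 → p5
  end p5, accepted
w4:
  start at p3
  read 'a': p3 → p0
  read 'b': p0 → p0
  read 'a': p0 → p4
  read 'b': p4 → p3
  read 'b': p3 → p5
  read 'a': p5 → p0
  read 'a': p0 → p4
  read 'b': p4 → p3
  read 'b': p3 → p5
  read 'b': p5 → p3
  read 'a': p3 → p0
  end p0, rejected
w5:
  start at p3
  read 'b': p3 → p5
  read 'a': p5 → p0
  read 'a': p0 → p4
  read 'a': p4 → p2
  read 'b': p2 → p0
  read 'a': p0 → p4
  read 'a': p4 → p2
  read 'b': p2 → p0
  read 'b': p0 → p0
  read 'b': p0 → p0
  read 'a': p0 → p4
  read 'a': p4 → p2
  end p2, accepted

2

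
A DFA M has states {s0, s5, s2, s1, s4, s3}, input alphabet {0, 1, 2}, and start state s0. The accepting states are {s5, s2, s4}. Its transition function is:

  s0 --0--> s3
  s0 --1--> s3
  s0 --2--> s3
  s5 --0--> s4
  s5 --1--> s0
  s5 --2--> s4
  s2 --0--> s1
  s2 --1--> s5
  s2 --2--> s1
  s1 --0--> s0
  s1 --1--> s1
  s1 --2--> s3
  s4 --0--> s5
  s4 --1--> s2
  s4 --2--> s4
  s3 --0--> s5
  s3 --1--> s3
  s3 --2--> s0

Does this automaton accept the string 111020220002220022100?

No

start at s0
read '1': s0 → s3
read '1': s3 → s3
read '1': s3 → s3
read '0': s3 → s5
read '2': s5 → s4
read '0': s4 → s5
read '2': s5 → s4
read '2': s4 → s4
read '0': s4 → s5
read '0': s5 → s4
read '0': s4 → s5
read '2': s5 → s4
read '2': s4 → s4
read '2': s4 → s4
read '0': s4 → s5
read '0': s5 → s4
read '2': s4 → s4
read '2': s4 → s4
read '1': s4 → s2
read '0': s2 → s1
read '0': s1 → s0
End state s0 is not accepting.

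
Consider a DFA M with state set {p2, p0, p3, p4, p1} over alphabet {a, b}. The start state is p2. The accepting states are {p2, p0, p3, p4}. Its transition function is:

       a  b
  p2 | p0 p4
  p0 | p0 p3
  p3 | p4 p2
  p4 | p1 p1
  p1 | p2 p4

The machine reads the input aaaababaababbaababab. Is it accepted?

Yes

Trace: p2 -a-> p0 -a-> p0 -a-> p0 -a-> p0 -b-> p3 -a-> p4 -b-> p1 -a-> p2 -a-> p0 -b-> p3 -a-> p4 -b-> p1 -b-> p4 -a-> p1 -a-> p2 -b-> p4 -a-> p1 -b-> p4 -a-> p1 -b-> p4
End state p4 is accepting.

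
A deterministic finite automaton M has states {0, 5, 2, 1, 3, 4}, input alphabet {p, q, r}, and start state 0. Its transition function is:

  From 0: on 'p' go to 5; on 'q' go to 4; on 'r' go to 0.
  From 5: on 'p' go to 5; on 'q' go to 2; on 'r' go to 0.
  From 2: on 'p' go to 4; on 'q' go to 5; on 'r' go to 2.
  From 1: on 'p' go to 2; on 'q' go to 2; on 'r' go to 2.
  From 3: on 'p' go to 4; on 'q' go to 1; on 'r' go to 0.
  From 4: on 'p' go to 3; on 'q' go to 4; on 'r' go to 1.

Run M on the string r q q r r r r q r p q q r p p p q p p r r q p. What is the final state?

3

start at 0
read 'r': 0 → 0
read 'q': 0 → 4
read 'q': 4 → 4
read 'r': 4 → 1
read 'r': 1 → 2
read 'r': 2 → 2
read 'r': 2 → 2
read 'q': 2 → 5
read 'r': 5 → 0
read 'p': 0 → 5
read 'q': 5 → 2
read 'q': 2 → 5
read 'r': 5 → 0
read 'p': 0 → 5
read 'p': 5 → 5
read 'p': 5 → 5
read 'q': 5 → 2
read 'p': 2 → 4
read 'p': 4 → 3
read 'r': 3 → 0
read 'r': 0 → 0
read 'q': 0 → 4
read 'p': 4 → 3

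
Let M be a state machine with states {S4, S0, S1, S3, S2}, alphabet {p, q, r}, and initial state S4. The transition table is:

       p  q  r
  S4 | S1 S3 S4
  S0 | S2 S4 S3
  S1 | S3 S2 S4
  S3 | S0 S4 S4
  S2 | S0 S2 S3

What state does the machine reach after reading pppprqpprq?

start at S4
read 'p': S4 → S1
read 'p': S1 → S3
read 'p': S3 → S0
read 'p': S0 → S2
read 'r': S2 → S3
read 'q': S3 → S4
read 'p': S4 → S1
read 'p': S1 → S3
read 'r': S3 → S4
read 'q': S4 → S3

S3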